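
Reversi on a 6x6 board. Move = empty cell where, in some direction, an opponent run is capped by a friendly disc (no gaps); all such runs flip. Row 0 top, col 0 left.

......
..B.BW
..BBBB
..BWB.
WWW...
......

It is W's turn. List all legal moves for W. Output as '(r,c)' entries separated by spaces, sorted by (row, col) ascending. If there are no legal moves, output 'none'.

Answer: (0,2) (0,5) (1,1) (1,3) (3,1) (3,5)

Derivation:
(0,1): no bracket -> illegal
(0,2): flips 3 -> legal
(0,3): no bracket -> illegal
(0,4): no bracket -> illegal
(0,5): flips 3 -> legal
(1,1): flips 1 -> legal
(1,3): flips 2 -> legal
(2,1): no bracket -> illegal
(3,1): flips 1 -> legal
(3,5): flips 2 -> legal
(4,3): no bracket -> illegal
(4,4): no bracket -> illegal
(4,5): no bracket -> illegal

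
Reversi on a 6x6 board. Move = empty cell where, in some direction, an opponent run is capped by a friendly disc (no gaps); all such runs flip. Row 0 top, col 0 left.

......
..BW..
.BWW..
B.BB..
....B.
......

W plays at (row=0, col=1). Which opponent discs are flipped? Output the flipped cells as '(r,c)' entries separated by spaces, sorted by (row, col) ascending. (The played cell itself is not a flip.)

Answer: (1,2)

Derivation:
Dir NW: edge -> no flip
Dir N: edge -> no flip
Dir NE: edge -> no flip
Dir W: first cell '.' (not opp) -> no flip
Dir E: first cell '.' (not opp) -> no flip
Dir SW: first cell '.' (not opp) -> no flip
Dir S: first cell '.' (not opp) -> no flip
Dir SE: opp run (1,2) capped by W -> flip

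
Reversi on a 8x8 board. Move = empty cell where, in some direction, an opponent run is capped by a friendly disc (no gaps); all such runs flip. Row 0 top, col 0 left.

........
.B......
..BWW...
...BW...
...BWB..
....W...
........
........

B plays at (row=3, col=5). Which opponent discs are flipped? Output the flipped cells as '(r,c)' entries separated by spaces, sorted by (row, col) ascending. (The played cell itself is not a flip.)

Answer: (3,4)

Derivation:
Dir NW: opp run (2,4), next='.' -> no flip
Dir N: first cell '.' (not opp) -> no flip
Dir NE: first cell '.' (not opp) -> no flip
Dir W: opp run (3,4) capped by B -> flip
Dir E: first cell '.' (not opp) -> no flip
Dir SW: opp run (4,4), next='.' -> no flip
Dir S: first cell 'B' (not opp) -> no flip
Dir SE: first cell '.' (not opp) -> no flip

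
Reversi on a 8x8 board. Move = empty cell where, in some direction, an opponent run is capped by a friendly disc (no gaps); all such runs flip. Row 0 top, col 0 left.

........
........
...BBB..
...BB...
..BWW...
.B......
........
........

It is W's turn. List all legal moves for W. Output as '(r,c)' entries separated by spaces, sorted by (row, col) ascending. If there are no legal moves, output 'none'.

(1,2): no bracket -> illegal
(1,3): flips 2 -> legal
(1,4): flips 2 -> legal
(1,5): no bracket -> illegal
(1,6): flips 2 -> legal
(2,2): flips 1 -> legal
(2,6): no bracket -> illegal
(3,1): no bracket -> illegal
(3,2): no bracket -> illegal
(3,5): no bracket -> illegal
(3,6): no bracket -> illegal
(4,0): no bracket -> illegal
(4,1): flips 1 -> legal
(4,5): no bracket -> illegal
(5,0): no bracket -> illegal
(5,2): no bracket -> illegal
(5,3): no bracket -> illegal
(6,0): no bracket -> illegal
(6,1): no bracket -> illegal
(6,2): no bracket -> illegal

Answer: (1,3) (1,4) (1,6) (2,2) (4,1)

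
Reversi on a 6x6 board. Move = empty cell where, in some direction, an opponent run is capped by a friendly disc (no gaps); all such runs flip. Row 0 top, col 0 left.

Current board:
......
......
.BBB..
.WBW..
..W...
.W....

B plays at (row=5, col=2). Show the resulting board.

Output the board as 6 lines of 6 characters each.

Place B at (5,2); scan 8 dirs for brackets.
Dir NW: first cell '.' (not opp) -> no flip
Dir N: opp run (4,2) capped by B -> flip
Dir NE: first cell '.' (not opp) -> no flip
Dir W: opp run (5,1), next='.' -> no flip
Dir E: first cell '.' (not opp) -> no flip
Dir SW: edge -> no flip
Dir S: edge -> no flip
Dir SE: edge -> no flip
All flips: (4,2)

Answer: ......
......
.BBB..
.WBW..
..B...
.WB...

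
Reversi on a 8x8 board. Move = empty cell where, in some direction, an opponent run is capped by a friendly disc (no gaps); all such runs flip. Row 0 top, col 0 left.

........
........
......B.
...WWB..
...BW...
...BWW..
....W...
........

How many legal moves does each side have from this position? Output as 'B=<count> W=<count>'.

Answer: B=7 W=7

Derivation:
-- B to move --
(2,2): no bracket -> illegal
(2,3): flips 1 -> legal
(2,4): no bracket -> illegal
(2,5): flips 1 -> legal
(3,2): flips 2 -> legal
(4,2): no bracket -> illegal
(4,5): flips 1 -> legal
(4,6): no bracket -> illegal
(5,6): flips 2 -> legal
(6,3): no bracket -> illegal
(6,5): flips 1 -> legal
(6,6): no bracket -> illegal
(7,3): no bracket -> illegal
(7,4): no bracket -> illegal
(7,5): flips 1 -> legal
B mobility = 7
-- W to move --
(1,5): no bracket -> illegal
(1,6): no bracket -> illegal
(1,7): flips 2 -> legal
(2,4): no bracket -> illegal
(2,5): no bracket -> illegal
(2,7): no bracket -> illegal
(3,2): flips 1 -> legal
(3,6): flips 1 -> legal
(3,7): no bracket -> illegal
(4,2): flips 2 -> legal
(4,5): no bracket -> illegal
(4,6): no bracket -> illegal
(5,2): flips 2 -> legal
(6,2): flips 1 -> legal
(6,3): flips 2 -> legal
W mobility = 7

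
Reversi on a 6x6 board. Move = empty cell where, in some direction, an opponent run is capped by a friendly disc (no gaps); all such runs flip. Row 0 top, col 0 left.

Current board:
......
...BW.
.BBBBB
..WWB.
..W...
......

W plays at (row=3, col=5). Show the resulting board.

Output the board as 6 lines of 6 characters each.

Place W at (3,5); scan 8 dirs for brackets.
Dir NW: opp run (2,4) (1,3), next='.' -> no flip
Dir N: opp run (2,5), next='.' -> no flip
Dir NE: edge -> no flip
Dir W: opp run (3,4) capped by W -> flip
Dir E: edge -> no flip
Dir SW: first cell '.' (not opp) -> no flip
Dir S: first cell '.' (not opp) -> no flip
Dir SE: edge -> no flip
All flips: (3,4)

Answer: ......
...BW.
.BBBBB
..WWWW
..W...
......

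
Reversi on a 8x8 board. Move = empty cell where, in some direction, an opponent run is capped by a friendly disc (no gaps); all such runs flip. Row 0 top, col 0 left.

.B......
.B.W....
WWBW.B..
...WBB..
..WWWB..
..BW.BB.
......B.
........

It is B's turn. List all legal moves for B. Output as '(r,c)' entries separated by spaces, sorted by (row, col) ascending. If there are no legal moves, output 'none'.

Answer: (0,4) (1,2) (2,4) (3,1) (3,2) (4,1) (5,4) (6,2)

Derivation:
(0,2): no bracket -> illegal
(0,3): no bracket -> illegal
(0,4): flips 1 -> legal
(1,0): no bracket -> illegal
(1,2): flips 1 -> legal
(1,4): no bracket -> illegal
(2,4): flips 1 -> legal
(3,0): no bracket -> illegal
(3,1): flips 1 -> legal
(3,2): flips 2 -> legal
(4,1): flips 3 -> legal
(5,1): no bracket -> illegal
(5,4): flips 2 -> legal
(6,2): flips 2 -> legal
(6,3): no bracket -> illegal
(6,4): no bracket -> illegal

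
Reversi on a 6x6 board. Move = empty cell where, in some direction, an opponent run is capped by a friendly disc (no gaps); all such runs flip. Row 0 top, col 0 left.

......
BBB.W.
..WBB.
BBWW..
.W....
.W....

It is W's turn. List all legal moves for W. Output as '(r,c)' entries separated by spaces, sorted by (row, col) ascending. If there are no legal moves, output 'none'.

(0,0): flips 1 -> legal
(0,1): no bracket -> illegal
(0,2): flips 1 -> legal
(0,3): no bracket -> illegal
(1,3): flips 1 -> legal
(1,5): flips 1 -> legal
(2,0): no bracket -> illegal
(2,1): flips 1 -> legal
(2,5): flips 2 -> legal
(3,4): flips 1 -> legal
(3,5): no bracket -> illegal
(4,0): flips 1 -> legal
(4,2): no bracket -> illegal

Answer: (0,0) (0,2) (1,3) (1,5) (2,1) (2,5) (3,4) (4,0)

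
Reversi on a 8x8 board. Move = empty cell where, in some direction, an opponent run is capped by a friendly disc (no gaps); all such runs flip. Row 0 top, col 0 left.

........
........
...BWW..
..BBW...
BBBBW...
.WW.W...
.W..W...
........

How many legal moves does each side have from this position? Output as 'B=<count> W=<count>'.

Answer: B=12 W=5

Derivation:
-- B to move --
(1,3): no bracket -> illegal
(1,4): no bracket -> illegal
(1,5): flips 1 -> legal
(1,6): flips 2 -> legal
(2,6): flips 2 -> legal
(3,5): flips 1 -> legal
(3,6): no bracket -> illegal
(4,5): flips 2 -> legal
(5,0): no bracket -> illegal
(5,3): no bracket -> illegal
(5,5): flips 1 -> legal
(6,0): flips 1 -> legal
(6,2): flips 2 -> legal
(6,3): flips 1 -> legal
(6,5): flips 1 -> legal
(7,0): flips 2 -> legal
(7,1): flips 2 -> legal
(7,2): no bracket -> illegal
(7,3): no bracket -> illegal
(7,4): no bracket -> illegal
(7,5): no bracket -> illegal
B mobility = 12
-- W to move --
(1,2): flips 1 -> legal
(1,3): no bracket -> illegal
(1,4): no bracket -> illegal
(2,1): flips 2 -> legal
(2,2): flips 4 -> legal
(3,0): flips 1 -> legal
(3,1): flips 3 -> legal
(5,0): no bracket -> illegal
(5,3): no bracket -> illegal
W mobility = 5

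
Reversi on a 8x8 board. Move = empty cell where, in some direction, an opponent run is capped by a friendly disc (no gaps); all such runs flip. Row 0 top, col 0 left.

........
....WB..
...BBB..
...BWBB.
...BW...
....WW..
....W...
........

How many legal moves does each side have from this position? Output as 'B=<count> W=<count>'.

Answer: B=9 W=9

Derivation:
-- B to move --
(0,3): flips 1 -> legal
(0,4): flips 1 -> legal
(0,5): flips 1 -> legal
(1,3): flips 1 -> legal
(4,5): flips 2 -> legal
(4,6): no bracket -> illegal
(5,3): flips 1 -> legal
(5,6): no bracket -> illegal
(6,3): no bracket -> illegal
(6,5): flips 1 -> legal
(6,6): flips 2 -> legal
(7,3): no bracket -> illegal
(7,4): flips 4 -> legal
(7,5): no bracket -> illegal
B mobility = 9
-- W to move --
(0,4): no bracket -> illegal
(0,5): no bracket -> illegal
(0,6): no bracket -> illegal
(1,2): flips 1 -> legal
(1,3): no bracket -> illegal
(1,6): flips 2 -> legal
(2,2): flips 1 -> legal
(2,6): flips 1 -> legal
(2,7): no bracket -> illegal
(3,2): flips 3 -> legal
(3,7): flips 2 -> legal
(4,2): flips 1 -> legal
(4,5): no bracket -> illegal
(4,6): no bracket -> illegal
(4,7): flips 2 -> legal
(5,2): flips 1 -> legal
(5,3): no bracket -> illegal
W mobility = 9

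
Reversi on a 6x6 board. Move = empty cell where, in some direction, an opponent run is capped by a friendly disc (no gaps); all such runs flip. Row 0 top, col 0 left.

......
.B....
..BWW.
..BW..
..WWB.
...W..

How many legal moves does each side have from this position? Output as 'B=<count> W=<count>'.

Answer: B=6 W=8

Derivation:
-- B to move --
(1,2): no bracket -> illegal
(1,3): no bracket -> illegal
(1,4): flips 1 -> legal
(1,5): no bracket -> illegal
(2,5): flips 2 -> legal
(3,1): no bracket -> illegal
(3,4): flips 1 -> legal
(3,5): no bracket -> illegal
(4,1): flips 2 -> legal
(5,1): no bracket -> illegal
(5,2): flips 1 -> legal
(5,4): flips 1 -> legal
B mobility = 6
-- W to move --
(0,0): flips 2 -> legal
(0,1): no bracket -> illegal
(0,2): no bracket -> illegal
(1,0): no bracket -> illegal
(1,2): flips 2 -> legal
(1,3): no bracket -> illegal
(2,0): no bracket -> illegal
(2,1): flips 2 -> legal
(3,1): flips 1 -> legal
(3,4): no bracket -> illegal
(3,5): flips 1 -> legal
(4,1): flips 1 -> legal
(4,5): flips 1 -> legal
(5,4): no bracket -> illegal
(5,5): flips 1 -> legal
W mobility = 8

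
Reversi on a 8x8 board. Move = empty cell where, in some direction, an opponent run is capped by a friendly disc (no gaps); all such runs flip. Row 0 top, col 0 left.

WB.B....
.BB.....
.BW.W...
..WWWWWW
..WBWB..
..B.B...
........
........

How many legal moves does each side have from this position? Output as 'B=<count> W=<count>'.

Answer: B=6 W=12

Derivation:
-- B to move --
(1,0): no bracket -> illegal
(1,3): no bracket -> illegal
(1,4): flips 3 -> legal
(1,5): no bracket -> illegal
(2,3): flips 3 -> legal
(2,5): flips 2 -> legal
(2,6): no bracket -> illegal
(2,7): flips 1 -> legal
(3,1): no bracket -> illegal
(4,1): flips 1 -> legal
(4,6): no bracket -> illegal
(4,7): no bracket -> illegal
(5,1): no bracket -> illegal
(5,3): no bracket -> illegal
(5,5): flips 3 -> legal
B mobility = 6
-- W to move --
(0,2): flips 2 -> legal
(0,4): no bracket -> illegal
(1,0): flips 1 -> legal
(1,3): no bracket -> illegal
(1,4): no bracket -> illegal
(2,0): flips 1 -> legal
(2,3): no bracket -> illegal
(3,0): no bracket -> illegal
(3,1): no bracket -> illegal
(4,1): no bracket -> illegal
(4,6): flips 1 -> legal
(5,1): no bracket -> illegal
(5,3): flips 1 -> legal
(5,5): flips 1 -> legal
(5,6): flips 1 -> legal
(6,1): flips 2 -> legal
(6,2): flips 1 -> legal
(6,3): flips 2 -> legal
(6,4): flips 1 -> legal
(6,5): flips 2 -> legal
W mobility = 12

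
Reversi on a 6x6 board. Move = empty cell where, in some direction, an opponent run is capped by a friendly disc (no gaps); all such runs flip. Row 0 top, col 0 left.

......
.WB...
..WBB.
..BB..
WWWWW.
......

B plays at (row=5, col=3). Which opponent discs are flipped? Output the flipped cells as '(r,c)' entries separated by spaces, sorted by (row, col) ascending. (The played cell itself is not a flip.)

Dir NW: opp run (4,2), next='.' -> no flip
Dir N: opp run (4,3) capped by B -> flip
Dir NE: opp run (4,4), next='.' -> no flip
Dir W: first cell '.' (not opp) -> no flip
Dir E: first cell '.' (not opp) -> no flip
Dir SW: edge -> no flip
Dir S: edge -> no flip
Dir SE: edge -> no flip

Answer: (4,3)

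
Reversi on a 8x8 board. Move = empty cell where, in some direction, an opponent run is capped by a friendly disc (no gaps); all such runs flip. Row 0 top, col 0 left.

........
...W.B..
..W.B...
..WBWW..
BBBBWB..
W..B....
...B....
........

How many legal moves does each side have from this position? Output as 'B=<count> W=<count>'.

-- B to move --
(0,2): flips 1 -> legal
(0,3): no bracket -> illegal
(0,4): no bracket -> illegal
(1,1): flips 1 -> legal
(1,2): flips 2 -> legal
(1,4): no bracket -> illegal
(2,1): flips 1 -> legal
(2,3): flips 2 -> legal
(2,5): flips 2 -> legal
(2,6): flips 2 -> legal
(3,1): flips 1 -> legal
(3,6): flips 2 -> legal
(4,6): flips 1 -> legal
(5,1): no bracket -> illegal
(5,4): flips 2 -> legal
(5,5): flips 1 -> legal
(6,0): flips 1 -> legal
(6,1): no bracket -> illegal
B mobility = 13
-- W to move --
(0,4): no bracket -> illegal
(0,5): no bracket -> illegal
(0,6): no bracket -> illegal
(1,4): flips 1 -> legal
(1,6): no bracket -> illegal
(2,3): no bracket -> illegal
(2,5): no bracket -> illegal
(2,6): no bracket -> illegal
(3,0): flips 1 -> legal
(3,1): no bracket -> illegal
(3,6): no bracket -> illegal
(4,6): flips 1 -> legal
(5,1): no bracket -> illegal
(5,2): flips 2 -> legal
(5,4): flips 1 -> legal
(5,5): flips 1 -> legal
(5,6): flips 1 -> legal
(6,2): flips 1 -> legal
(6,4): no bracket -> illegal
(7,2): no bracket -> illegal
(7,3): no bracket -> illegal
(7,4): no bracket -> illegal
W mobility = 8

Answer: B=13 W=8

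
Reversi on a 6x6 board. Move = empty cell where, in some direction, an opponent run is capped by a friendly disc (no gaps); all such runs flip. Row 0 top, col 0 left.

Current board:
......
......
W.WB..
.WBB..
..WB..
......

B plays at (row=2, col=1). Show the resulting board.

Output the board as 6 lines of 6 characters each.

Place B at (2,1); scan 8 dirs for brackets.
Dir NW: first cell '.' (not opp) -> no flip
Dir N: first cell '.' (not opp) -> no flip
Dir NE: first cell '.' (not opp) -> no flip
Dir W: opp run (2,0), next=edge -> no flip
Dir E: opp run (2,2) capped by B -> flip
Dir SW: first cell '.' (not opp) -> no flip
Dir S: opp run (3,1), next='.' -> no flip
Dir SE: first cell 'B' (not opp) -> no flip
All flips: (2,2)

Answer: ......
......
WBBB..
.WBB..
..WB..
......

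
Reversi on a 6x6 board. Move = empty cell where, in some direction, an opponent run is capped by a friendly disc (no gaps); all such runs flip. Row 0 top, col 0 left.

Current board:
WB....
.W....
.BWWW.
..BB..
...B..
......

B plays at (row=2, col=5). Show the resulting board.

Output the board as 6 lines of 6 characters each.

Place B at (2,5); scan 8 dirs for brackets.
Dir NW: first cell '.' (not opp) -> no flip
Dir N: first cell '.' (not opp) -> no flip
Dir NE: edge -> no flip
Dir W: opp run (2,4) (2,3) (2,2) capped by B -> flip
Dir E: edge -> no flip
Dir SW: first cell '.' (not opp) -> no flip
Dir S: first cell '.' (not opp) -> no flip
Dir SE: edge -> no flip
All flips: (2,2) (2,3) (2,4)

Answer: WB....
.W....
.BBBBB
..BB..
...B..
......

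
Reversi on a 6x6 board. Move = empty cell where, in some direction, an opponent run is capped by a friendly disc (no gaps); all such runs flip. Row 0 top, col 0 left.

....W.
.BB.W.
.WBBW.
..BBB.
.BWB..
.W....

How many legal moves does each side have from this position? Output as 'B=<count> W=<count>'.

-- B to move --
(0,3): no bracket -> illegal
(0,5): flips 1 -> legal
(1,0): flips 1 -> legal
(1,3): no bracket -> illegal
(1,5): flips 1 -> legal
(2,0): flips 1 -> legal
(2,5): flips 1 -> legal
(3,0): flips 1 -> legal
(3,1): flips 1 -> legal
(3,5): no bracket -> illegal
(4,0): no bracket -> illegal
(5,0): no bracket -> illegal
(5,2): flips 1 -> legal
(5,3): no bracket -> illegal
B mobility = 8
-- W to move --
(0,0): no bracket -> illegal
(0,1): flips 1 -> legal
(0,2): flips 3 -> legal
(0,3): flips 1 -> legal
(1,0): no bracket -> illegal
(1,3): no bracket -> illegal
(2,0): no bracket -> illegal
(2,5): no bracket -> illegal
(3,0): no bracket -> illegal
(3,1): flips 1 -> legal
(3,5): no bracket -> illegal
(4,0): flips 1 -> legal
(4,4): flips 2 -> legal
(4,5): no bracket -> illegal
(5,0): flips 3 -> legal
(5,2): no bracket -> illegal
(5,3): no bracket -> illegal
(5,4): flips 2 -> legal
W mobility = 8

Answer: B=8 W=8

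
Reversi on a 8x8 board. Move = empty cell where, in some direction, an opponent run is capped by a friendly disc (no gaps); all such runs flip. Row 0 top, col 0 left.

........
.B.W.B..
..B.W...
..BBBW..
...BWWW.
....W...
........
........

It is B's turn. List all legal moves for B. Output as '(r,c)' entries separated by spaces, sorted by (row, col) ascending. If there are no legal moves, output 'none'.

(0,2): no bracket -> illegal
(0,3): no bracket -> illegal
(0,4): flips 1 -> legal
(1,2): no bracket -> illegal
(1,4): flips 1 -> legal
(2,3): no bracket -> illegal
(2,5): no bracket -> illegal
(2,6): no bracket -> illegal
(3,6): flips 1 -> legal
(3,7): no bracket -> illegal
(4,7): flips 3 -> legal
(5,3): no bracket -> illegal
(5,5): flips 1 -> legal
(5,6): flips 1 -> legal
(5,7): no bracket -> illegal
(6,3): no bracket -> illegal
(6,4): flips 2 -> legal
(6,5): flips 1 -> legal

Answer: (0,4) (1,4) (3,6) (4,7) (5,5) (5,6) (6,4) (6,5)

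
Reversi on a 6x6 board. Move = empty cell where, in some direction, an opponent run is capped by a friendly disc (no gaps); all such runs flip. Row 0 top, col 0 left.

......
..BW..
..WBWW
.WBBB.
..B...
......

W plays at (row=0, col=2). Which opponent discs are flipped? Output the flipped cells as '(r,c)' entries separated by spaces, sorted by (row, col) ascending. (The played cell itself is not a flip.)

Answer: (1,2)

Derivation:
Dir NW: edge -> no flip
Dir N: edge -> no flip
Dir NE: edge -> no flip
Dir W: first cell '.' (not opp) -> no flip
Dir E: first cell '.' (not opp) -> no flip
Dir SW: first cell '.' (not opp) -> no flip
Dir S: opp run (1,2) capped by W -> flip
Dir SE: first cell 'W' (not opp) -> no flip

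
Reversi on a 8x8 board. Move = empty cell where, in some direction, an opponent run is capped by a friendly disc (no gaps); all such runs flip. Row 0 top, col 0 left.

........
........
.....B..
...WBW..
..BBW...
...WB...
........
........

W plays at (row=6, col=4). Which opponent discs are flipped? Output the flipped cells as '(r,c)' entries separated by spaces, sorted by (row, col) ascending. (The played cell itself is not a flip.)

Dir NW: first cell 'W' (not opp) -> no flip
Dir N: opp run (5,4) capped by W -> flip
Dir NE: first cell '.' (not opp) -> no flip
Dir W: first cell '.' (not opp) -> no flip
Dir E: first cell '.' (not opp) -> no flip
Dir SW: first cell '.' (not opp) -> no flip
Dir S: first cell '.' (not opp) -> no flip
Dir SE: first cell '.' (not opp) -> no flip

Answer: (5,4)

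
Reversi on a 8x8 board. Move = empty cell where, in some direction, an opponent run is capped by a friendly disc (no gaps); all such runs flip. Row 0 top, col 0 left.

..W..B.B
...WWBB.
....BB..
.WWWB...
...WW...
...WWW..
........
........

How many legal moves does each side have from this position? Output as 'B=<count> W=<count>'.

-- B to move --
(0,1): no bracket -> illegal
(0,3): flips 1 -> legal
(0,4): flips 1 -> legal
(1,1): no bracket -> illegal
(1,2): flips 2 -> legal
(2,0): no bracket -> illegal
(2,1): no bracket -> illegal
(2,2): no bracket -> illegal
(2,3): flips 1 -> legal
(3,0): flips 3 -> legal
(3,5): no bracket -> illegal
(4,0): no bracket -> illegal
(4,1): no bracket -> illegal
(4,2): flips 1 -> legal
(4,5): no bracket -> illegal
(4,6): no bracket -> illegal
(5,2): flips 1 -> legal
(5,6): no bracket -> illegal
(6,2): no bracket -> illegal
(6,3): no bracket -> illegal
(6,4): flips 2 -> legal
(6,5): no bracket -> illegal
(6,6): no bracket -> illegal
B mobility = 8
-- W to move --
(0,4): no bracket -> illegal
(0,6): flips 2 -> legal
(1,7): flips 2 -> legal
(2,3): no bracket -> illegal
(2,6): no bracket -> illegal
(2,7): no bracket -> illegal
(3,5): flips 2 -> legal
(3,6): flips 1 -> legal
(4,5): no bracket -> illegal
W mobility = 4

Answer: B=8 W=4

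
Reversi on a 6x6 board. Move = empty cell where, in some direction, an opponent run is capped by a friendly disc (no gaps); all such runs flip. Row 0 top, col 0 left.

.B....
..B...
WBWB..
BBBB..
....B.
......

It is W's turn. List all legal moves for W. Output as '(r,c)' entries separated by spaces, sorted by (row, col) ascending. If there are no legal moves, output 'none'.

(0,0): no bracket -> illegal
(0,2): flips 1 -> legal
(0,3): no bracket -> illegal
(1,0): no bracket -> illegal
(1,1): no bracket -> illegal
(1,3): no bracket -> illegal
(1,4): no bracket -> illegal
(2,4): flips 1 -> legal
(3,4): no bracket -> illegal
(3,5): no bracket -> illegal
(4,0): flips 2 -> legal
(4,1): no bracket -> illegal
(4,2): flips 2 -> legal
(4,3): no bracket -> illegal
(4,5): no bracket -> illegal
(5,3): no bracket -> illegal
(5,4): no bracket -> illegal
(5,5): flips 2 -> legal

Answer: (0,2) (2,4) (4,0) (4,2) (5,5)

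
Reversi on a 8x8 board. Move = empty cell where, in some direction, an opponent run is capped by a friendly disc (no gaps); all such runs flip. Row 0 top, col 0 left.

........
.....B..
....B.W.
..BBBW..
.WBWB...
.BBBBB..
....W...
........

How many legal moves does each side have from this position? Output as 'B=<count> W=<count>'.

Answer: B=11 W=13

Derivation:
-- B to move --
(1,6): no bracket -> illegal
(1,7): flips 2 -> legal
(2,5): no bracket -> illegal
(2,7): no bracket -> illegal
(3,0): flips 1 -> legal
(3,1): flips 1 -> legal
(3,6): flips 1 -> legal
(3,7): flips 1 -> legal
(4,0): flips 1 -> legal
(4,5): no bracket -> illegal
(4,6): flips 1 -> legal
(5,0): flips 1 -> legal
(6,3): no bracket -> illegal
(6,5): no bracket -> illegal
(7,3): flips 1 -> legal
(7,4): flips 1 -> legal
(7,5): flips 1 -> legal
B mobility = 11
-- W to move --
(0,4): flips 1 -> legal
(0,5): no bracket -> illegal
(0,6): no bracket -> illegal
(1,3): flips 1 -> legal
(1,4): flips 4 -> legal
(1,6): no bracket -> illegal
(2,1): flips 1 -> legal
(2,2): no bracket -> illegal
(2,3): flips 2 -> legal
(2,5): flips 1 -> legal
(3,1): flips 5 -> legal
(4,0): no bracket -> illegal
(4,5): flips 1 -> legal
(4,6): flips 1 -> legal
(5,0): no bracket -> illegal
(5,6): no bracket -> illegal
(6,0): no bracket -> illegal
(6,1): flips 2 -> legal
(6,2): flips 2 -> legal
(6,3): flips 2 -> legal
(6,5): flips 1 -> legal
(6,6): no bracket -> illegal
W mobility = 13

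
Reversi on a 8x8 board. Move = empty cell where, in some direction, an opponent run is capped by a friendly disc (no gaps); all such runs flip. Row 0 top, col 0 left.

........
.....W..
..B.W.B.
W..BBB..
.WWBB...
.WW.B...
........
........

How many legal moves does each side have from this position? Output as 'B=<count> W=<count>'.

Answer: B=7 W=5

Derivation:
-- B to move --
(0,4): flips 1 -> legal
(0,5): no bracket -> illegal
(0,6): flips 2 -> legal
(1,3): flips 1 -> legal
(1,4): flips 1 -> legal
(1,6): no bracket -> illegal
(2,0): no bracket -> illegal
(2,1): no bracket -> illegal
(2,3): no bracket -> illegal
(2,5): no bracket -> illegal
(3,1): no bracket -> illegal
(3,2): no bracket -> illegal
(4,0): flips 2 -> legal
(5,0): no bracket -> illegal
(5,3): no bracket -> illegal
(6,0): flips 2 -> legal
(6,1): flips 1 -> legal
(6,2): no bracket -> illegal
(6,3): no bracket -> illegal
B mobility = 7
-- W to move --
(1,1): no bracket -> illegal
(1,2): no bracket -> illegal
(1,3): no bracket -> illegal
(1,6): no bracket -> illegal
(1,7): no bracket -> illegal
(2,1): no bracket -> illegal
(2,3): no bracket -> illegal
(2,5): flips 2 -> legal
(2,7): no bracket -> illegal
(3,1): no bracket -> illegal
(3,2): no bracket -> illegal
(3,6): no bracket -> illegal
(3,7): flips 1 -> legal
(4,5): flips 2 -> legal
(4,6): flips 1 -> legal
(5,3): no bracket -> illegal
(5,5): no bracket -> illegal
(6,3): no bracket -> illegal
(6,4): flips 3 -> legal
(6,5): no bracket -> illegal
W mobility = 5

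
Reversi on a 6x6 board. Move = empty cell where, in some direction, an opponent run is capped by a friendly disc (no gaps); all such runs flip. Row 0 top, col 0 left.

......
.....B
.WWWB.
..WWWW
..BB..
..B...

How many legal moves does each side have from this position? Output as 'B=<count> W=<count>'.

-- B to move --
(1,0): flips 2 -> legal
(1,1): no bracket -> illegal
(1,2): flips 2 -> legal
(1,3): flips 2 -> legal
(1,4): no bracket -> illegal
(2,0): flips 3 -> legal
(2,5): flips 1 -> legal
(3,0): no bracket -> illegal
(3,1): no bracket -> illegal
(4,1): no bracket -> illegal
(4,4): flips 1 -> legal
(4,5): no bracket -> illegal
B mobility = 6
-- W to move --
(0,4): no bracket -> illegal
(0,5): no bracket -> illegal
(1,3): flips 1 -> legal
(1,4): flips 1 -> legal
(2,5): flips 1 -> legal
(3,1): no bracket -> illegal
(4,1): no bracket -> illegal
(4,4): no bracket -> illegal
(5,1): flips 1 -> legal
(5,3): flips 1 -> legal
(5,4): flips 1 -> legal
W mobility = 6

Answer: B=6 W=6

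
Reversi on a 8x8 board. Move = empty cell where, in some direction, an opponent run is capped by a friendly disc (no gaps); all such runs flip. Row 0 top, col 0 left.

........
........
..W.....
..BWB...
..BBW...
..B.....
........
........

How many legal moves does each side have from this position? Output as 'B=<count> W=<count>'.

Answer: B=5 W=7

Derivation:
-- B to move --
(1,1): no bracket -> illegal
(1,2): flips 1 -> legal
(1,3): no bracket -> illegal
(2,1): no bracket -> illegal
(2,3): flips 1 -> legal
(2,4): flips 1 -> legal
(3,1): no bracket -> illegal
(3,5): no bracket -> illegal
(4,5): flips 1 -> legal
(5,3): no bracket -> illegal
(5,4): flips 1 -> legal
(5,5): no bracket -> illegal
B mobility = 5
-- W to move --
(2,1): no bracket -> illegal
(2,3): no bracket -> illegal
(2,4): flips 1 -> legal
(2,5): no bracket -> illegal
(3,1): flips 1 -> legal
(3,5): flips 1 -> legal
(4,1): flips 2 -> legal
(4,5): no bracket -> illegal
(5,1): flips 1 -> legal
(5,3): flips 1 -> legal
(5,4): no bracket -> illegal
(6,1): no bracket -> illegal
(6,2): flips 3 -> legal
(6,3): no bracket -> illegal
W mobility = 7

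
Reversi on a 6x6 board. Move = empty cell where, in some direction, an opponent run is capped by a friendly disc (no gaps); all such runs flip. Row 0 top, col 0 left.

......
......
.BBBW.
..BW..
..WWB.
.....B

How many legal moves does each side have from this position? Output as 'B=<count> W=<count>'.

-- B to move --
(1,3): no bracket -> illegal
(1,4): no bracket -> illegal
(1,5): no bracket -> illegal
(2,5): flips 1 -> legal
(3,1): no bracket -> illegal
(3,4): flips 1 -> legal
(3,5): no bracket -> illegal
(4,1): flips 2 -> legal
(5,1): no bracket -> illegal
(5,2): flips 1 -> legal
(5,3): flips 2 -> legal
(5,4): flips 1 -> legal
B mobility = 6
-- W to move --
(1,0): flips 2 -> legal
(1,1): flips 1 -> legal
(1,2): flips 2 -> legal
(1,3): flips 1 -> legal
(1,4): no bracket -> illegal
(2,0): flips 3 -> legal
(3,0): no bracket -> illegal
(3,1): flips 1 -> legal
(3,4): no bracket -> illegal
(3,5): no bracket -> illegal
(4,1): no bracket -> illegal
(4,5): flips 1 -> legal
(5,3): no bracket -> illegal
(5,4): no bracket -> illegal
W mobility = 7

Answer: B=6 W=7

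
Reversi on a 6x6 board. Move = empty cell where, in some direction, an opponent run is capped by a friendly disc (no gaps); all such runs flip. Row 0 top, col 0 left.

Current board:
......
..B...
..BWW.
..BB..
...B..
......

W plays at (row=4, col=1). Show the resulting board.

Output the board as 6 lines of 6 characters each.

Answer: ......
..B...
..BWW.
..WB..
.W.B..
......

Derivation:
Place W at (4,1); scan 8 dirs for brackets.
Dir NW: first cell '.' (not opp) -> no flip
Dir N: first cell '.' (not opp) -> no flip
Dir NE: opp run (3,2) capped by W -> flip
Dir W: first cell '.' (not opp) -> no flip
Dir E: first cell '.' (not opp) -> no flip
Dir SW: first cell '.' (not opp) -> no flip
Dir S: first cell '.' (not opp) -> no flip
Dir SE: first cell '.' (not opp) -> no flip
All flips: (3,2)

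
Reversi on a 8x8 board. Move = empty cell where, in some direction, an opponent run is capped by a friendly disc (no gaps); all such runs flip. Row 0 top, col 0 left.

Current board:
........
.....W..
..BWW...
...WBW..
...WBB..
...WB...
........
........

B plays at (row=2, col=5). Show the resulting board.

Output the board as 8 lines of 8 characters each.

Answer: ........
.....W..
..BBBB..
...WBB..
...WBB..
...WB...
........
........

Derivation:
Place B at (2,5); scan 8 dirs for brackets.
Dir NW: first cell '.' (not opp) -> no flip
Dir N: opp run (1,5), next='.' -> no flip
Dir NE: first cell '.' (not opp) -> no flip
Dir W: opp run (2,4) (2,3) capped by B -> flip
Dir E: first cell '.' (not opp) -> no flip
Dir SW: first cell 'B' (not opp) -> no flip
Dir S: opp run (3,5) capped by B -> flip
Dir SE: first cell '.' (not opp) -> no flip
All flips: (2,3) (2,4) (3,5)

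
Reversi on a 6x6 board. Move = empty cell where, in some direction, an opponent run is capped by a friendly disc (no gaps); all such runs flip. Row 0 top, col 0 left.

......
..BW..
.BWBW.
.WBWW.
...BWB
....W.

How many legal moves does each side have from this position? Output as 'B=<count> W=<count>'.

Answer: B=6 W=8

Derivation:
-- B to move --
(0,2): no bracket -> illegal
(0,3): flips 1 -> legal
(0,4): no bracket -> illegal
(1,1): no bracket -> illegal
(1,4): flips 1 -> legal
(1,5): no bracket -> illegal
(2,0): no bracket -> illegal
(2,5): flips 2 -> legal
(3,0): flips 1 -> legal
(3,5): flips 2 -> legal
(4,0): no bracket -> illegal
(4,1): flips 1 -> legal
(4,2): no bracket -> illegal
(5,3): no bracket -> illegal
(5,5): no bracket -> illegal
B mobility = 6
-- W to move --
(0,1): flips 2 -> legal
(0,2): flips 1 -> legal
(0,3): no bracket -> illegal
(1,0): flips 3 -> legal
(1,1): flips 2 -> legal
(1,4): no bracket -> illegal
(2,0): flips 1 -> legal
(3,0): no bracket -> illegal
(3,5): no bracket -> illegal
(4,1): no bracket -> illegal
(4,2): flips 2 -> legal
(5,2): flips 1 -> legal
(5,3): flips 1 -> legal
(5,5): no bracket -> illegal
W mobility = 8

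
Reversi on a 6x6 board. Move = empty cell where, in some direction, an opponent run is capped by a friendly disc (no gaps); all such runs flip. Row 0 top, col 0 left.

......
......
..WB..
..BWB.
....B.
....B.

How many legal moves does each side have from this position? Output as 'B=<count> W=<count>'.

Answer: B=4 W=6

Derivation:
-- B to move --
(1,1): flips 2 -> legal
(1,2): flips 1 -> legal
(1,3): no bracket -> illegal
(2,1): flips 1 -> legal
(2,4): no bracket -> illegal
(3,1): no bracket -> illegal
(4,2): no bracket -> illegal
(4,3): flips 1 -> legal
B mobility = 4
-- W to move --
(1,2): no bracket -> illegal
(1,3): flips 1 -> legal
(1,4): no bracket -> illegal
(2,1): no bracket -> illegal
(2,4): flips 1 -> legal
(2,5): no bracket -> illegal
(3,1): flips 1 -> legal
(3,5): flips 1 -> legal
(4,1): no bracket -> illegal
(4,2): flips 1 -> legal
(4,3): no bracket -> illegal
(4,5): no bracket -> illegal
(5,3): no bracket -> illegal
(5,5): flips 1 -> legal
W mobility = 6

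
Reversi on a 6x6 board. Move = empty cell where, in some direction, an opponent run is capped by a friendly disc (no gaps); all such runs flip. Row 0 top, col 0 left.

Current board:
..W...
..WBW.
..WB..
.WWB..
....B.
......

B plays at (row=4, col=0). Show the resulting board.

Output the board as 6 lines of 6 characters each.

Answer: ..W...
..WBW.
..BB..
.BWB..
B...B.
......

Derivation:
Place B at (4,0); scan 8 dirs for brackets.
Dir NW: edge -> no flip
Dir N: first cell '.' (not opp) -> no flip
Dir NE: opp run (3,1) (2,2) capped by B -> flip
Dir W: edge -> no flip
Dir E: first cell '.' (not opp) -> no flip
Dir SW: edge -> no flip
Dir S: first cell '.' (not opp) -> no flip
Dir SE: first cell '.' (not opp) -> no flip
All flips: (2,2) (3,1)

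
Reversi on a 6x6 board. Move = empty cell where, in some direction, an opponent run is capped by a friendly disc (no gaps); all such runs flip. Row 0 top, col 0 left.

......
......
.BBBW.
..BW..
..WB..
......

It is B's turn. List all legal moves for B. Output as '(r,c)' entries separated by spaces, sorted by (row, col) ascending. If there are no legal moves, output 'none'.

Answer: (2,5) (3,4) (4,1) (4,4) (5,2)

Derivation:
(1,3): no bracket -> illegal
(1,4): no bracket -> illegal
(1,5): no bracket -> illegal
(2,5): flips 1 -> legal
(3,1): no bracket -> illegal
(3,4): flips 1 -> legal
(3,5): no bracket -> illegal
(4,1): flips 1 -> legal
(4,4): flips 1 -> legal
(5,1): no bracket -> illegal
(5,2): flips 1 -> legal
(5,3): no bracket -> illegal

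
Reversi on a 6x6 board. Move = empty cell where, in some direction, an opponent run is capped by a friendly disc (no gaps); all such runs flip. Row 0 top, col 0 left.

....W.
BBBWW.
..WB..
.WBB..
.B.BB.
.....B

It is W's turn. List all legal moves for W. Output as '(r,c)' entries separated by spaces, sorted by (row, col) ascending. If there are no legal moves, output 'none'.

Answer: (0,0) (0,2) (2,4) (3,4) (4,2) (5,0) (5,1) (5,3)

Derivation:
(0,0): flips 1 -> legal
(0,1): no bracket -> illegal
(0,2): flips 1 -> legal
(0,3): no bracket -> illegal
(2,0): no bracket -> illegal
(2,1): no bracket -> illegal
(2,4): flips 1 -> legal
(3,0): no bracket -> illegal
(3,4): flips 2 -> legal
(3,5): no bracket -> illegal
(4,0): no bracket -> illegal
(4,2): flips 1 -> legal
(4,5): no bracket -> illegal
(5,0): flips 3 -> legal
(5,1): flips 1 -> legal
(5,2): no bracket -> illegal
(5,3): flips 3 -> legal
(5,4): no bracket -> illegal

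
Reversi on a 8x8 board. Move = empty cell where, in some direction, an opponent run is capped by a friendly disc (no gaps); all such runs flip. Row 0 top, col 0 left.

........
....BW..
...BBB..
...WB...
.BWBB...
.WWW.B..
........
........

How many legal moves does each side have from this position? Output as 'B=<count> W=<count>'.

-- B to move --
(0,4): no bracket -> illegal
(0,5): flips 1 -> legal
(0,6): flips 1 -> legal
(1,6): flips 1 -> legal
(2,2): flips 1 -> legal
(2,6): no bracket -> illegal
(3,1): no bracket -> illegal
(3,2): flips 1 -> legal
(4,0): no bracket -> illegal
(5,0): no bracket -> illegal
(5,4): no bracket -> illegal
(6,0): flips 3 -> legal
(6,1): flips 2 -> legal
(6,2): flips 1 -> legal
(6,3): flips 2 -> legal
(6,4): no bracket -> illegal
B mobility = 9
-- W to move --
(0,3): no bracket -> illegal
(0,4): no bracket -> illegal
(0,5): no bracket -> illegal
(1,2): no bracket -> illegal
(1,3): flips 2 -> legal
(1,6): flips 3 -> legal
(2,2): no bracket -> illegal
(2,6): no bracket -> illegal
(3,0): flips 1 -> legal
(3,1): flips 1 -> legal
(3,2): no bracket -> illegal
(3,5): flips 3 -> legal
(3,6): no bracket -> illegal
(4,0): flips 1 -> legal
(4,5): flips 2 -> legal
(4,6): no bracket -> illegal
(5,0): no bracket -> illegal
(5,4): no bracket -> illegal
(5,6): no bracket -> illegal
(6,4): no bracket -> illegal
(6,5): no bracket -> illegal
(6,6): flips 2 -> legal
W mobility = 8

Answer: B=9 W=8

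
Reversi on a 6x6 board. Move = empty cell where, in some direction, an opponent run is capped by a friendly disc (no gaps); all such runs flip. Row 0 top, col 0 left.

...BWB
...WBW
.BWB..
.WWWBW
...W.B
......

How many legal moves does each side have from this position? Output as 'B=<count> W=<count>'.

Answer: B=7 W=7

Derivation:
-- B to move --
(0,2): no bracket -> illegal
(1,1): no bracket -> illegal
(1,2): flips 1 -> legal
(2,0): no bracket -> illegal
(2,4): no bracket -> illegal
(2,5): flips 2 -> legal
(3,0): flips 3 -> legal
(4,0): no bracket -> illegal
(4,1): flips 2 -> legal
(4,2): no bracket -> illegal
(4,4): no bracket -> illegal
(5,2): flips 1 -> legal
(5,3): flips 2 -> legal
(5,4): flips 2 -> legal
B mobility = 7
-- W to move --
(0,2): flips 1 -> legal
(1,0): flips 1 -> legal
(1,1): flips 1 -> legal
(1,2): no bracket -> illegal
(2,0): flips 1 -> legal
(2,4): flips 2 -> legal
(2,5): flips 1 -> legal
(3,0): no bracket -> illegal
(4,4): no bracket -> illegal
(5,4): no bracket -> illegal
(5,5): flips 1 -> legal
W mobility = 7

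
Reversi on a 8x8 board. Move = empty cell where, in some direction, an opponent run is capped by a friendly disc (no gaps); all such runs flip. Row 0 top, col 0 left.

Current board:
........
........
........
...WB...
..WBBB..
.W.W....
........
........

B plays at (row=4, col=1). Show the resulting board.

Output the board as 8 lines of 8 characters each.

Answer: ........
........
........
...WB...
.BBBBB..
.W.W....
........
........

Derivation:
Place B at (4,1); scan 8 dirs for brackets.
Dir NW: first cell '.' (not opp) -> no flip
Dir N: first cell '.' (not opp) -> no flip
Dir NE: first cell '.' (not opp) -> no flip
Dir W: first cell '.' (not opp) -> no flip
Dir E: opp run (4,2) capped by B -> flip
Dir SW: first cell '.' (not opp) -> no flip
Dir S: opp run (5,1), next='.' -> no flip
Dir SE: first cell '.' (not opp) -> no flip
All flips: (4,2)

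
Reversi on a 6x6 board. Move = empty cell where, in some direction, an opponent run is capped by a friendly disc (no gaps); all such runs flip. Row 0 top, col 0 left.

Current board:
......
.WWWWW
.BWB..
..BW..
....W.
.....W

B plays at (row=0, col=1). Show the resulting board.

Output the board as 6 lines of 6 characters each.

Answer: .B....
.BBWWW
.BWB..
..BW..
....W.
.....W

Derivation:
Place B at (0,1); scan 8 dirs for brackets.
Dir NW: edge -> no flip
Dir N: edge -> no flip
Dir NE: edge -> no flip
Dir W: first cell '.' (not opp) -> no flip
Dir E: first cell '.' (not opp) -> no flip
Dir SW: first cell '.' (not opp) -> no flip
Dir S: opp run (1,1) capped by B -> flip
Dir SE: opp run (1,2) capped by B -> flip
All flips: (1,1) (1,2)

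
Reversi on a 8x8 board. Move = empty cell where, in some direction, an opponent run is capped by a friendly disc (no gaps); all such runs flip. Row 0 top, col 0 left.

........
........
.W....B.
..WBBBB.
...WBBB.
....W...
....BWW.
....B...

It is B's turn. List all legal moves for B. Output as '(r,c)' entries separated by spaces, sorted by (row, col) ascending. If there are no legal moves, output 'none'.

Answer: (3,1) (4,2) (5,2) (5,3) (5,6) (6,3) (6,7)

Derivation:
(1,0): no bracket -> illegal
(1,1): no bracket -> illegal
(1,2): no bracket -> illegal
(2,0): no bracket -> illegal
(2,2): no bracket -> illegal
(2,3): no bracket -> illegal
(3,0): no bracket -> illegal
(3,1): flips 1 -> legal
(4,1): no bracket -> illegal
(4,2): flips 1 -> legal
(5,2): flips 1 -> legal
(5,3): flips 1 -> legal
(5,5): no bracket -> illegal
(5,6): flips 1 -> legal
(5,7): no bracket -> illegal
(6,3): flips 1 -> legal
(6,7): flips 2 -> legal
(7,5): no bracket -> illegal
(7,6): no bracket -> illegal
(7,7): no bracket -> illegal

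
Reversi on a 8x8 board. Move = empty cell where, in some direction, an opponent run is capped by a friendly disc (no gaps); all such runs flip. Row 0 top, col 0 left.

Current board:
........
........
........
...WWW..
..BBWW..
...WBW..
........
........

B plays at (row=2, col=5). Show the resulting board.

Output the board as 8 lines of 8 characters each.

Place B at (2,5); scan 8 dirs for brackets.
Dir NW: first cell '.' (not opp) -> no flip
Dir N: first cell '.' (not opp) -> no flip
Dir NE: first cell '.' (not opp) -> no flip
Dir W: first cell '.' (not opp) -> no flip
Dir E: first cell '.' (not opp) -> no flip
Dir SW: opp run (3,4) capped by B -> flip
Dir S: opp run (3,5) (4,5) (5,5), next='.' -> no flip
Dir SE: first cell '.' (not opp) -> no flip
All flips: (3,4)

Answer: ........
........
.....B..
...WBW..
..BBWW..
...WBW..
........
........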